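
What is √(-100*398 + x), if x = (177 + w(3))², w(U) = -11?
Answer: 2*I*√3061 ≈ 110.65*I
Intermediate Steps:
x = 27556 (x = (177 - 11)² = 166² = 27556)
√(-100*398 + x) = √(-100*398 + 27556) = √(-39800 + 27556) = √(-12244) = 2*I*√3061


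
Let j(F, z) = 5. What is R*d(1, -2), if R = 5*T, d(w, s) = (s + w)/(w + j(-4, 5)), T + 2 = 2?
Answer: 0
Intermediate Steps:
T = 0 (T = -2 + 2 = 0)
d(w, s) = (s + w)/(5 + w) (d(w, s) = (s + w)/(w + 5) = (s + w)/(5 + w))
R = 0 (R = 5*0 = 0)
R*d(1, -2) = 0*((-2 + 1)/(5 + 1)) = 0*(-1/6) = 0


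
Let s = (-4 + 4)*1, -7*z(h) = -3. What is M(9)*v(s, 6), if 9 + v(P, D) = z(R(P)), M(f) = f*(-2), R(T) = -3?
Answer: 1080/7 ≈ 154.29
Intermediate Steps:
z(h) = 3/7 (z(h) = -1/7*(-3) = 3/7)
M(f) = -2*f
s = 0 (s = 0*1 = 0)
v(P, D) = -60/7 (v(P, D) = -9 + 3/7 = -60/7)
M(9)*v(s, 6) = -2*9*(-60/7) = -18*(-60/7) = 1080/7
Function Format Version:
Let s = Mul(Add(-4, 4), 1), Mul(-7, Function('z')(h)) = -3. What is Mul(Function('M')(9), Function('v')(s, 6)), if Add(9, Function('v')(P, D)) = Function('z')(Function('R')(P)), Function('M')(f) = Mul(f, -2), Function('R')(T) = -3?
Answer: Rational(1080, 7) ≈ 154.29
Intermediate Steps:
Function('z')(h) = Rational(3, 7) (Function('z')(h) = Mul(Rational(-1, 7), -3) = Rational(3, 7))
Function('M')(f) = Mul(-2, f)
s = 0 (s = Mul(0, 1) = 0)
Function('v')(P, D) = Rational(-60, 7) (Function('v')(P, D) = Add(-9, Rational(3, 7)) = Rational(-60, 7))
Mul(Function('M')(9), Function('v')(s, 6)) = Mul(Mul(-2, 9), Rational(-60, 7)) = Mul(-18, Rational(-60, 7)) = Rational(1080, 7)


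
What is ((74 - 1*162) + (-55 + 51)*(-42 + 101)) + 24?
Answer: -300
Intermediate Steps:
((74 - 1*162) + (-55 + 51)*(-42 + 101)) + 24 = ((74 - 162) - 4*59) + 24 = (-88 - 236) + 24 = -324 + 24 = -300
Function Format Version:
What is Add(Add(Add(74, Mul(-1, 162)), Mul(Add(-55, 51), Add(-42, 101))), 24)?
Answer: -300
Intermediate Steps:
Add(Add(Add(74, Mul(-1, 162)), Mul(Add(-55, 51), Add(-42, 101))), 24) = Add(Add(Add(74, -162), Mul(-4, 59)), 24) = Add(Add(-88, -236), 24) = Add(-324, 24) = -300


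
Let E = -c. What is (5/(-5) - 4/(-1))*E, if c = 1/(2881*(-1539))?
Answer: 1/1477953 ≈ 6.7661e-7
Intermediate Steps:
c = -1/4433859 (c = (1/2881)*(-1/1539) = -1/4433859 ≈ -2.2554e-7)
E = 1/4433859 (E = -1*(-1/4433859) = 1/4433859 ≈ 2.2554e-7)
(5/(-5) - 4/(-1))*E = (5/(-5) - 4/(-1))*(1/4433859) = (5*(-⅕) - 4*(-1))*(1/4433859) = (-1 + 4)*(1/4433859) = 3*(1/4433859) = 1/1477953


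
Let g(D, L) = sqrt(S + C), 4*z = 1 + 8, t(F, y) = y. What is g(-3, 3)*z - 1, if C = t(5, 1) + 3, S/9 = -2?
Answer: -1 + 9*I*sqrt(14)/4 ≈ -1.0 + 8.4187*I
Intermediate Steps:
S = -18 (S = 9*(-2) = -18)
C = 4 (C = 1 + 3 = 4)
z = 9/4 (z = (1 + 8)/4 = (1/4)*9 = 9/4 ≈ 2.2500)
g(D, L) = I*sqrt(14) (g(D, L) = sqrt(-18 + 4) = sqrt(-14) = I*sqrt(14))
g(-3, 3)*z - 1 = (I*sqrt(14))*(9/4) - 1 = 9*I*sqrt(14)/4 - 1 = -1 + 9*I*sqrt(14)/4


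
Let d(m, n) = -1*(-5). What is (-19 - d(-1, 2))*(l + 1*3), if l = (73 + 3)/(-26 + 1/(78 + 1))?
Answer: -3720/2053 ≈ -1.8120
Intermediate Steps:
d(m, n) = 5
l = -6004/2053 (l = 76/(-26 + 1/79) = 76/(-2053/79) = 76*(-79/2053) = -6004/2053 ≈ -2.9245)
(-19 - d(-1, 2))*(l + 1*3) = (-19 - 1*5)*(-6004/2053 + 1*3) = (-19 - 5)*(-6004/2053 + 3) = -24*155/2053 = -3720/2053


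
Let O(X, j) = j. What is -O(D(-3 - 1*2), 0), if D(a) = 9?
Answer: 0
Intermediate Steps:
-O(D(-3 - 1*2), 0) = -1*0 = 0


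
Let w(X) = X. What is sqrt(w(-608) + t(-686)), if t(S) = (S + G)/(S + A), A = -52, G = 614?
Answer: 2*I*sqrt(255471)/41 ≈ 24.656*I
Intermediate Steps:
t(S) = (614 + S)/(-52 + S) (t(S) = (S + 614)/(S - 52) = (614 + S)/(-52 + S))
sqrt(w(-608) + t(-686)) = sqrt(-608 + (614 - 686)/(-52 - 686)) = sqrt(-608 - 72/(-738)) = sqrt(-608 - 1/738*(-72)) = sqrt(-608 + 4/41) = sqrt(-24924/41) = 2*I*sqrt(255471)/41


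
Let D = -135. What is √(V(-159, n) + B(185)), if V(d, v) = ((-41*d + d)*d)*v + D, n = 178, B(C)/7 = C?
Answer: 2*I*√44999890 ≈ 13416.0*I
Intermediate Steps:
B(C) = 7*C
V(d, v) = -135 - 40*v*d² (V(d, v) = ((-41*d + d)*d)*v - 135 = ((-40*d)*d)*v - 135 = (-40*d²)*v - 135 = -40*v*d² - 135 = -135 - 40*v*d²)
√(V(-159, n) + B(185)) = √((-135 - 40*178*(-159)²) + 7*185) = √((-135 - 40*178*25281) + 1295) = √((-135 - 180000720) + 1295) = √(-180000855 + 1295) = √(-179999560) = 2*I*√44999890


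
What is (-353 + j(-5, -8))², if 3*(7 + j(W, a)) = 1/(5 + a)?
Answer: 10504081/81 ≈ 1.2968e+5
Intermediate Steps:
j(W, a) = -7 + 1/(3*(5 + a))
(-353 + j(-5, -8))² = (-353 + (-104 - 21*(-8))/(3*(5 - 8)))² = (-353 + (⅓)*(-104 + 168)/(-3))² = (-353 + (⅓)*(-⅓)*64)² = (-353 - 64/9)² = (-3241/9)² = 10504081/81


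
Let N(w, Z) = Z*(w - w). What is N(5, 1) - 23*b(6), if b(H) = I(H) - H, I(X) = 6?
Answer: 0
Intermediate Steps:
b(H) = 6 - H
N(w, Z) = 0 (N(w, Z) = Z*0 = 0)
N(5, 1) - 23*b(6) = 0 - 23*(6 - 1*6) = 0 - 23*(6 - 6) = 0 - 23*0 = 0 + 0 = 0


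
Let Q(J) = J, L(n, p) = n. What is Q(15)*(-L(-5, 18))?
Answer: 75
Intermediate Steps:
Q(15)*(-L(-5, 18)) = 15*(-1*(-5)) = 15*5 = 75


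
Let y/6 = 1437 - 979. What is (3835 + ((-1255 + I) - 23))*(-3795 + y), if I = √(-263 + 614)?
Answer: -2677179 - 3141*√39 ≈ -2.6968e+6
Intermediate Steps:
y = 2748 (y = 6*(1437 - 979) = 6*458 = 2748)
I = 3*√39 (I = √351 = 3*√39 ≈ 18.735)
(3835 + ((-1255 + I) - 23))*(-3795 + y) = (3835 + ((-1255 + 3*√39) - 23))*(-3795 + 2748) = (3835 + (-1278 + 3*√39))*(-1047) = (2557 + 3*√39)*(-1047) = -2677179 - 3141*√39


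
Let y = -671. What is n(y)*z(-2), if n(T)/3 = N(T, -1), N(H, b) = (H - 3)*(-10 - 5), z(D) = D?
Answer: -60660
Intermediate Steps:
N(H, b) = 45 - 15*H (N(H, b) = (-3 + H)*(-15) = 45 - 15*H)
n(T) = 135 - 45*T (n(T) = 3*(45 - 15*T) = 135 - 45*T)
n(y)*z(-2) = (135 - 45*(-671))*(-2) = (135 + 30195)*(-2) = 30330*(-2) = -60660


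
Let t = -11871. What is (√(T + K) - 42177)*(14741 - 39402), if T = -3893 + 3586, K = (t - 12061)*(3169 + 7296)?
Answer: 1040126997 - 24661*I*√250448687 ≈ 1.0401e+9 - 3.9027e+8*I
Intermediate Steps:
K = -250448380 (K = (-11871 - 12061)*(3169 + 7296) = -23932*10465 = -250448380)
T = -307
(√(T + K) - 42177)*(14741 - 39402) = (√(-307 - 250448380) - 42177)*(14741 - 39402) = (√(-250448687) - 42177)*(-24661) = (I*√250448687 - 42177)*(-24661) = (-42177 + I*√250448687)*(-24661) = 1040126997 - 24661*I*√250448687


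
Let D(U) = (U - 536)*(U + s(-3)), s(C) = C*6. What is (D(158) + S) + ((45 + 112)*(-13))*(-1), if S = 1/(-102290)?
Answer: -5204412911/102290 ≈ -50879.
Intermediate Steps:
S = -1/102290 ≈ -9.7761e-6
s(C) = 6*C
D(U) = (-536 + U)*(-18 + U) (D(U) = (U - 536)*(U + 6*(-3)) = (-536 + U)*(U - 18) = (-536 + U)*(-18 + U))
(D(158) + S) + ((45 + 112)*(-13))*(-1) = ((9648 + 158² - 554*158) - 1/102290) + ((45 + 112)*(-13))*(-1) = ((9648 + 24964 - 87532) - 1/102290) + (157*(-13))*(-1) = (-52920 - 1/102290) - 2041*(-1) = -5413186801/102290 + 2041 = -5204412911/102290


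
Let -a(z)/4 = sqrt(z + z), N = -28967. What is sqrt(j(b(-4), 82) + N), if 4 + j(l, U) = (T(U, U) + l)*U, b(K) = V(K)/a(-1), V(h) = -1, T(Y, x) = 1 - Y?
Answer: sqrt(-142452 - 41*I*sqrt(2))/2 ≈ 0.038406 - 188.71*I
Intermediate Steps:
a(z) = -4*sqrt(2)*sqrt(z) (a(z) = -4*sqrt(z + z) = -4*sqrt(2)*sqrt(z))
b(K) = -I*sqrt(2)/8 (b(K) = -1/((-4*sqrt(2)*sqrt(-1))) = -1/((-4*sqrt(2)*I)) = -1/((-4*I*sqrt(2))) = -I*sqrt(2)/8)
j(l, U) = -4 + U*(1 + l - U) (j(l, U) = -4 + ((1 - U) + l)*U = -4 + (1 + l - U)*U = -4 + U*(1 + l - U))
sqrt(j(b(-4), 82) + N) = sqrt((-4 + 82*(-I*sqrt(2)/8) - 1*82*(-1 + 82)) - 28967) = sqrt((-4 - 41*I*sqrt(2)/4 - 1*82*81) - 28967) = sqrt((-4 - 41*I*sqrt(2)/4 - 6642) - 28967) = sqrt((-6646 - 41*I*sqrt(2)/4) - 28967) = sqrt(-35613 - 41*I*sqrt(2)/4)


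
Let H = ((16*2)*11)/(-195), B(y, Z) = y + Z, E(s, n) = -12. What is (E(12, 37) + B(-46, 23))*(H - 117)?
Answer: 162169/39 ≈ 4158.2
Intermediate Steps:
B(y, Z) = Z + y
H = -352/195 (H = (32*11)*(-1/195) = 352*(-1/195) = -352/195 ≈ -1.8051)
(E(12, 37) + B(-46, 23))*(H - 117) = (-12 + (23 - 46))*(-352/195 - 117) = (-12 - 23)*(-23167/195) = -35*(-23167/195) = 162169/39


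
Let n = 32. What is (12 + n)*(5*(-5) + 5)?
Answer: -880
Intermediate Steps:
(12 + n)*(5*(-5) + 5) = (12 + 32)*(5*(-5) + 5) = 44*(-25 + 5) = 44*(-20) = -880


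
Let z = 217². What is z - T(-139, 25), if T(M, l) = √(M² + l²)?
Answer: 47089 - √19946 ≈ 46948.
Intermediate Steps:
z = 47089
z - T(-139, 25) = 47089 - √((-139)² + 25²) = 47089 - √(19321 + 625) = 47089 - √19946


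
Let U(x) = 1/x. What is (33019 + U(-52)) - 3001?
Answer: 1560935/52 ≈ 30018.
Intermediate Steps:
(33019 + U(-52)) - 3001 = (33019 + 1/(-52)) - 3001 = (33019 - 1/52) - 3001 = 1716987/52 - 3001 = 1560935/52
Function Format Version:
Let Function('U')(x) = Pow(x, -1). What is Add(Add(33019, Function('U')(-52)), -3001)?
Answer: Rational(1560935, 52) ≈ 30018.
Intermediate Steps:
Add(Add(33019, Function('U')(-52)), -3001) = Add(Add(33019, Pow(-52, -1)), -3001) = Add(Add(33019, Rational(-1, 52)), -3001) = Add(Rational(1716987, 52), -3001) = Rational(1560935, 52)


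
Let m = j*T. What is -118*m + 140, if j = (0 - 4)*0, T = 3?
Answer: 140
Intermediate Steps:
j = 0 (j = -4*0 = 0)
m = 0 (m = 0*3 = 0)
-118*m + 140 = -118*0 + 140 = 0 + 140 = 140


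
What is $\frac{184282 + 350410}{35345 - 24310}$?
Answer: $\frac{534692}{11035} \approx 48.454$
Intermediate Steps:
$\frac{184282 + 350410}{35345 - 24310} = \frac{534692}{35345 - 24310} = \frac{534692}{11035}$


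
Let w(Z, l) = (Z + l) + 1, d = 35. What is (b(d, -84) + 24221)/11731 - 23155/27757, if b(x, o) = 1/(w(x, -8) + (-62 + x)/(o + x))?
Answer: 560540077901/455538696433 ≈ 1.2305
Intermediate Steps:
w(Z, l) = 1 + Z + l
b(x, o) = 1/(-7 + x + (-62 + x)/(o + x)) (b(x, o) = 1/((1 + x - 8) + (-62 + x)/(o + x)) = 1/((-7 + x) + (-62 + x)/(o + x)) = 1/(-7 + x + (-62 + x)/(o + x)))
(b(d, -84) + 24221)/11731 - 23155/27757 = ((-84 + 35)/(-62 + 35 - 84*(-7 + 35) + 35*(-7 + 35)) + 24221)/11731 - 23155/27757 = (-49/(-62 + 35 - 84*28 + 35*28) + 24221)*(1/11731) - 23155*1/27757 = (-49/(-62 + 35 - 2352 + 980) + 24221)*(1/11731) - 23155/27757 = (-49/(-1399) + 24221)*(1/11731) - 23155/27757 = (-1/1399*(-49) + 24221)*(1/11731) - 23155/27757 = (49/1399 + 24221)*(1/11731) - 23155/27757 = (33885228/1399)*(1/11731) - 23155/27757 = 33885228/16411669 - 23155/27757 = 560540077901/455538696433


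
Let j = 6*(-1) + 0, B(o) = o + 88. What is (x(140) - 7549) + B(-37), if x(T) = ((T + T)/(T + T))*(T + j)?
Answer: -7364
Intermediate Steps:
B(o) = 88 + o
j = -6 (j = -6 + 0 = -6)
x(T) = -6 + T (x(T) = ((T + T)/(T + T))*(T - 6) = ((2*T)/((2*T)))*(-6 + T) = ((2*T)*(1/(2*T)))*(-6 + T) = 1*(-6 + T) = -6 + T)
(x(140) - 7549) + B(-37) = ((-6 + 140) - 7549) + (88 - 37) = (134 - 7549) + 51 = -7415 + 51 = -7364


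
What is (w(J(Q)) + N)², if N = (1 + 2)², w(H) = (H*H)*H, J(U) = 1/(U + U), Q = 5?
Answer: 81018001/1000000 ≈ 81.018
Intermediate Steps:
J(U) = 1/(2*U)
w(H) = H³ (w(H) = H²*H = H³)
N = 9 (N = 3² = 9)
(w(J(Q)) + N)² = (((½)/5)³ + 9)² = (((½)*(⅕))³ + 9)² = ((⅒)³ + 9)² = (1/1000 + 9)² = (9001/1000)² = 81018001/1000000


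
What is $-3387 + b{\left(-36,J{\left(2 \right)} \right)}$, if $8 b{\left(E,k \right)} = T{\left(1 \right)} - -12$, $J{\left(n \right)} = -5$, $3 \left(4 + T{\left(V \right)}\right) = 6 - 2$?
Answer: $- \frac{20315}{6} \approx -3385.8$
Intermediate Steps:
$T{\left(V \right)} = - \frac{8}{3}$ ($T{\left(V \right)} = -4 + \frac{6 - 2}{3} = -4 + \frac{1}{3} \cdot 4 = -4 + \frac{4}{3} = - \frac{8}{3}$)
$b{\left(E,k \right)} = \frac{7}{6}$ ($b{\left(E,k \right)} = \frac{- \frac{8}{3} - -12}{8} = \frac{- \frac{8}{3} + 12}{8} = \frac{1}{8} \cdot \frac{28}{3} = \frac{7}{6}$)
$-3387 + b{\left(-36,J{\left(2 \right)} \right)} = -3387 + \frac{7}{6} = - \frac{20315}{6}$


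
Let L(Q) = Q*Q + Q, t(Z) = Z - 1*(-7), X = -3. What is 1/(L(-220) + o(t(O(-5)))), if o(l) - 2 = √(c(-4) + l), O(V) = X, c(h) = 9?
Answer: 48182/2321505111 - √13/2321505111 ≈ 2.0753e-5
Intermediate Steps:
O(V) = -3
t(Z) = 7 + Z (t(Z) = Z + 7 = 7 + Z)
o(l) = 2 + √(9 + l)
L(Q) = Q + Q² (L(Q) = Q² + Q = Q + Q²)
1/(L(-220) + o(t(O(-5)))) = 1/(-220*(1 - 220) + (2 + √(9 + (7 - 3)))) = 1/(-220*(-219) + (2 + √(9 + 4))) = 1/(48180 + (2 + √13)) = 1/(48182 + √13)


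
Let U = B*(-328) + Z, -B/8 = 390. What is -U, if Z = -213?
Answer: -1023147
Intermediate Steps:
B = -3120 (B = -8*390 = -3120)
U = 1023147 (U = -3120*(-328) - 213 = 1023360 - 213 = 1023147)
-U = -1*1023147 = -1023147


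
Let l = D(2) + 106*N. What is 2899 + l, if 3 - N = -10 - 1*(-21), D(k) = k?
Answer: 2053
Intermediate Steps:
N = -8 (N = 3 - (-10 - 1*(-21)) = 3 - (-10 + 21) = 3 - 1*11 = 3 - 11 = -8)
l = -846 (l = 2 + 106*(-8) = 2 - 848 = -846)
2899 + l = 2899 - 846 = 2053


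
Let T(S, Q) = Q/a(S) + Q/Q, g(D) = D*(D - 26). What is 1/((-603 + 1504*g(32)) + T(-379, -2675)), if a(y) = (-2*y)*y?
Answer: 287282/82784907487 ≈ 3.4702e-6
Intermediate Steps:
a(y) = -2*y²
g(D) = D*(-26 + D)
T(S, Q) = 1 - Q/(2*S²) (T(S, Q) = Q/((-2*S²)) + Q/Q = Q*(-1/(2*S²)) + 1 = -Q/(2*S²) + 1 = 1 - Q/(2*S²))
1/((-603 + 1504*g(32)) + T(-379, -2675)) = 1/((-603 + 1504*(32*(-26 + 32))) + (1 - ½*(-2675)/(-379)²)) = 1/((-603 + 1504*(32*6)) + (1 - ½*(-2675)*1/143641)) = 1/((-603 + 1504*192) + (1 + 2675/287282)) = 1/((-603 + 288768) + 289957/287282) = 1/(288165 + 289957/287282) = 1/(82784907487/287282) = 287282/82784907487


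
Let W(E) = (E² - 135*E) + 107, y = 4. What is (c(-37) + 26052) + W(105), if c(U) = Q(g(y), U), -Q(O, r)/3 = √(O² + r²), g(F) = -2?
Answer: 23009 - 3*√1373 ≈ 22898.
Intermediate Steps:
Q(O, r) = -3*√(O² + r²)
W(E) = 107 + E² - 135*E
c(U) = -3*√(4 + U²) (c(U) = -3*√((-2)² + U²) = -3*√(4 + U²))
(c(-37) + 26052) + W(105) = (-3*√(4 + (-37)²) + 26052) + (107 + 105² - 135*105) = (-3*√(4 + 1369) + 26052) + (107 + 11025 - 14175) = (-3*√1373 + 26052) - 3043 = (26052 - 3*√1373) - 3043 = 23009 - 3*√1373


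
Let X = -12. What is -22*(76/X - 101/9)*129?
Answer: 149468/3 ≈ 49823.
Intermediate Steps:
-22*(76/X - 101/9)*129 = -22*(76/(-12) - 101/9)*129 = -22*(76*(-1/12) - 101*⅑)*129 = -22*(-19/3 - 101/9)*129 = -22*(-158/9)*129 = (3476/9)*129 = 149468/3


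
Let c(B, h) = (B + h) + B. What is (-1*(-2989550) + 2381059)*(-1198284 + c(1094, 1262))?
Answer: -6416986233906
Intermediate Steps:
c(B, h) = h + 2*B
(-1*(-2989550) + 2381059)*(-1198284 + c(1094, 1262)) = (-1*(-2989550) + 2381059)*(-1198284 + (1262 + 2*1094)) = (2989550 + 2381059)*(-1198284 + (1262 + 2188)) = 5370609*(-1198284 + 3450) = 5370609*(-1194834) = -6416986233906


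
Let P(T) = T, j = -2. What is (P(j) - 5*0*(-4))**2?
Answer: 4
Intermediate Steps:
(P(j) - 5*0*(-4))**2 = (-2 - 5*0*(-4))**2 = (-2 + 0*(-4))**2 = (-2 + 0)**2 = (-2)**2 = 4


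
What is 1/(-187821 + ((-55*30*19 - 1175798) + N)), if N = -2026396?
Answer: -1/3421365 ≈ -2.9228e-7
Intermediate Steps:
1/(-187821 + ((-55*30*19 - 1175798) + N)) = 1/(-187821 + ((-55*30*19 - 1175798) - 2026396)) = 1/(-187821 + ((-1650*19 - 1175798) - 2026396)) = 1/(-187821 + ((-31350 - 1175798) - 2026396)) = 1/(-187821 + (-1207148 - 2026396)) = 1/(-187821 - 3233544) = 1/(-3421365) = -1/3421365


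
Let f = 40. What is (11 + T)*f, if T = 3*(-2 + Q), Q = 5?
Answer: 800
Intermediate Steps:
T = 9 (T = 3*(-2 + 5) = 3*3 = 9)
(11 + T)*f = (11 + 9)*40 = 20*40 = 800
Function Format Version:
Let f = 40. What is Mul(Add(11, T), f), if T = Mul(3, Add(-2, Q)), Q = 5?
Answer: 800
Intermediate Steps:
T = 9 (T = Mul(3, Add(-2, 5)) = Mul(3, 3) = 9)
Mul(Add(11, T), f) = Mul(Add(11, 9), 40) = Mul(20, 40) = 800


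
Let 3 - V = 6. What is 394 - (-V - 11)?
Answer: 402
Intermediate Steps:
V = -3 (V = 3 - 1*6 = 3 - 6 = -3)
394 - (-V - 11) = 394 - (-1*(-3) - 11) = 394 - (3 - 11) = 394 - 1*(-8) = 394 + 8 = 402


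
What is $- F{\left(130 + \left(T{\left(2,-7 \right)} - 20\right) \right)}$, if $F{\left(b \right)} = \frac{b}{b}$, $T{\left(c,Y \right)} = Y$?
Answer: $-1$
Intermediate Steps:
$F{\left(b \right)} = 1$
$- F{\left(130 + \left(T{\left(2,-7 \right)} - 20\right) \right)} = \left(-1\right) 1 = -1$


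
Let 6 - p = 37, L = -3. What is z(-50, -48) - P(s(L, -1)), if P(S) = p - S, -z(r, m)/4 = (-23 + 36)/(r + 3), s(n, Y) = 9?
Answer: 1932/47 ≈ 41.106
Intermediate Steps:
z(r, m) = -52/(3 + r) (z(r, m) = -4*(-23 + 36)/(r + 3) = -52/(3 + r))
p = -31 (p = 6 - 1*37 = 6 - 37 = -31)
P(S) = -31 - S
z(-50, -48) - P(s(L, -1)) = -52/(3 - 50) - (-31 - 1*9) = -52/(-47) - (-31 - 9) = -52*(-1/47) - 1*(-40) = 52/47 + 40 = 1932/47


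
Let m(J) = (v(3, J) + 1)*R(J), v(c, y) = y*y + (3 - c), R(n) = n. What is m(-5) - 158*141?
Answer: -22408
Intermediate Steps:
v(c, y) = 3 + y² - c (v(c, y) = y² + (3 - c) = 3 + y² - c)
m(J) = J*(1 + J²) (m(J) = ((3 + J² - 1*3) + 1)*J = ((3 + J² - 3) + 1)*J = (J² + 1)*J = (1 + J²)*J = J*(1 + J²))
m(-5) - 158*141 = (-5 + (-5)³) - 158*141 = (-5 - 125) - 22278 = -130 - 22278 = -22408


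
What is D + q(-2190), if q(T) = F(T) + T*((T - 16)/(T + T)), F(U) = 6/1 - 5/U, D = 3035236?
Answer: 1328952883/438 ≈ 3.0341e+6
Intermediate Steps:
F(U) = 6 - 5/U (F(U) = 6*1 - 5/U = 6 - 5/U)
q(T) = -2 + T/2 - 5/T (q(T) = (6 - 5/T) + T*((T - 16)/(T + T)) = (6 - 5/T) + T*((-16 + T)/((2*T))) = (6 - 5/T) + T*((-16 + T)*(1/(2*T))) = (6 - 5/T) + T*((-16 + T)/(2*T)) = (6 - 5/T) + (-8 + T/2) = -2 + T/2 - 5/T)
D + q(-2190) = 3035236 + (-2 + (½)*(-2190) - 5/(-2190)) = 3035236 + (-2 - 1095 - 5*(-1/2190)) = 3035236 + (-2 - 1095 + 1/438) = 3035236 - 480485/438 = 1328952883/438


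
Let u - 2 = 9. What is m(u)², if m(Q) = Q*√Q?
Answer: 1331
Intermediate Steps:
u = 11 (u = 2 + 9 = 11)
m(Q) = Q^(3/2)
m(u)² = (11^(3/2))² = (11*√11)² = 1331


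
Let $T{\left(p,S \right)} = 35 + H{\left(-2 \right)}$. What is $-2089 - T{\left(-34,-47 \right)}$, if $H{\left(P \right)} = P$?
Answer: $-2122$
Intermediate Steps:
$T{\left(p,S \right)} = 33$ ($T{\left(p,S \right)} = 35 - 2 = 33$)
$-2089 - T{\left(-34,-47 \right)} = -2089 - 33 = -2122$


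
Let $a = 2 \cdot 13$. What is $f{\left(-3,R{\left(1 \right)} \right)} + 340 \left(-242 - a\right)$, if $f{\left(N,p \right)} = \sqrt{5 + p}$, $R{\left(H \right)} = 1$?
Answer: $-91120 + \sqrt{6} \approx -91118.0$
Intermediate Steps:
$a = 26$
$f{\left(-3,R{\left(1 \right)} \right)} + 340 \left(-242 - a\right) = \sqrt{5 + 1} + 340 \left(-242 - 26\right) = \sqrt{6} + 340 \left(-242 - 26\right) = \sqrt{6} + 340 \left(-268\right) = \sqrt{6} - 91120 = -91120 + \sqrt{6}$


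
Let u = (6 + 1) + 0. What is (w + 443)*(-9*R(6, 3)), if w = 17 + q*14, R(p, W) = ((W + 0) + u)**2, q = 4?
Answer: -464400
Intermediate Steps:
u = 7 (u = 7 + 0 = 7)
R(p, W) = (7 + W)**2 (R(p, W) = ((W + 0) + 7)**2 = (W + 7)**2 = (7 + W)**2)
w = 73 (w = 17 + 4*14 = 17 + 56 = 73)
(w + 443)*(-9*R(6, 3)) = (73 + 443)*(-9*(7 + 3)**2) = 516*(-9*10**2) = 516*(-9*100) = 516*(-900) = -464400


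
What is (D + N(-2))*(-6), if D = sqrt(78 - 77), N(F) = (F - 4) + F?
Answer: 42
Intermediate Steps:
N(F) = -4 + 2*F (N(F) = (-4 + F) + F = -4 + 2*F)
D = 1 (D = sqrt(1) = 1)
(D + N(-2))*(-6) = (1 + (-4 + 2*(-2)))*(-6) = (1 + (-4 - 4))*(-6) = (1 - 8)*(-6) = -7*(-6) = 42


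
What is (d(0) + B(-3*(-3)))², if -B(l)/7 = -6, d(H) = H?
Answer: 1764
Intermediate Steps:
B(l) = 42 (B(l) = -7*(-6) = 42)
(d(0) + B(-3*(-3)))² = (0 + 42)² = 42² = 1764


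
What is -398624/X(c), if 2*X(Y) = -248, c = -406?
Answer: 99656/31 ≈ 3214.7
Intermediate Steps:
X(Y) = -124 (X(Y) = (1/2)*(-248) = -124)
-398624/X(c) = -398624/(-124) = -398624*(-1/124) = 99656/31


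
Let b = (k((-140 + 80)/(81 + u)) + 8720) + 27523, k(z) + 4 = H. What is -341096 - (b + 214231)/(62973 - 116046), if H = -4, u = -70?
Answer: -18102737542/53073 ≈ -3.4109e+5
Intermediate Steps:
k(z) = -8 (k(z) = -4 - 4 = -8)
b = 36235 (b = (-8 + 8720) + 27523 = 8712 + 27523 = 36235)
-341096 - (b + 214231)/(62973 - 116046) = -341096 - (36235 + 214231)/(62973 - 116046) = -341096 - 250466/(-53073) = -341096 - 250466*(-1)/53073 = -341096 - 1*(-250466/53073) = -341096 + 250466/53073 = -18102737542/53073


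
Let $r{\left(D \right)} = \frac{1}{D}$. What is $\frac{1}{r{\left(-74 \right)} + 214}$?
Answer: $\frac{74}{15835} \approx 0.0046732$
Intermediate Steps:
$\frac{1}{r{\left(-74 \right)} + 214} = \frac{1}{\frac{1}{-74} + 214} = \frac{1}{- \frac{1}{74} + 214} = \frac{1}{\frac{15835}{74}} = \frac{74}{15835}$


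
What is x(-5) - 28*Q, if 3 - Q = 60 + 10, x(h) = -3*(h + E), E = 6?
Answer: 1873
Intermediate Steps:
x(h) = -18 - 3*h (x(h) = -3*(h + 6) = -3*(6 + h) = -18 - 3*h)
Q = -67 (Q = 3 - (60 + 10) = 3 - 1*70 = 3 - 70 = -67)
x(-5) - 28*Q = (-18 - 3*(-5)) - 28*(-67) = (-18 + 15) + 1876 = -3 + 1876 = 1873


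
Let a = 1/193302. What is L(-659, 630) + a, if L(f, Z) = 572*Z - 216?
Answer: 69616555489/193302 ≈ 3.6014e+5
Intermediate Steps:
L(f, Z) = -216 + 572*Z
a = 1/193302 ≈ 5.1732e-6
L(-659, 630) + a = (-216 + 572*630) + 1/193302 = (-216 + 360360) + 1/193302 = 360144 + 1/193302 = 69616555489/193302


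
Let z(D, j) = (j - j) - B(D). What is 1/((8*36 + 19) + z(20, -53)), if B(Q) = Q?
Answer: 1/287 ≈ 0.0034843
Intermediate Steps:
z(D, j) = -D (z(D, j) = (j - j) - D = 0 - D = -D)
1/((8*36 + 19) + z(20, -53)) = 1/((8*36 + 19) - 1*20) = 1/((288 + 19) - 20) = 1/(307 - 20) = 1/287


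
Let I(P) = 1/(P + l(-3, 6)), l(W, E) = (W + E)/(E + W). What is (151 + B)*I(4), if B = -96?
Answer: 11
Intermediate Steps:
l(W, E) = 1 (l(W, E) = (E + W)/(E + W) = 1)
I(P) = 1/(1 + P) (I(P) = 1/(P + 1) = 1/(1 + P))
(151 + B)*I(4) = (151 - 96)/(1 + 4) = 55/5 = 55*(⅕) = 11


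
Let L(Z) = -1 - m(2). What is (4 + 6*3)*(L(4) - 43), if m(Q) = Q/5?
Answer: -4884/5 ≈ -976.80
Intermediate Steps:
m(Q) = Q/5 (m(Q) = Q*(1/5) = Q/5)
L(Z) = -7/5 (L(Z) = -1 - 2/5 = -7/5)
(4 + 6*3)*(L(4) - 43) = (4 + 6*3)*(-7/5 - 43) = (4 + 18)*(-222/5) = 22*(-222/5) = -4884/5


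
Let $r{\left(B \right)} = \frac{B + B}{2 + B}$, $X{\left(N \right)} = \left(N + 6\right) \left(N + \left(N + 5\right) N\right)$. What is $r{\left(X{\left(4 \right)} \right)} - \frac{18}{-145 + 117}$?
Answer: $\frac{7409}{2814} \approx 2.6329$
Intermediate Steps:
$X{\left(N \right)} = \left(6 + N\right) \left(N + N \left(5 + N\right)\right)$ ($X{\left(N \right)} = \left(6 + N\right) \left(N + \left(5 + N\right) N\right) = \left(6 + N\right) \left(N + N \left(5 + N\right)\right)$)
$r{\left(B \right)} = \frac{2 B}{2 + B}$
$r{\left(X{\left(4 \right)} \right)} - \frac{18}{-145 + 117} = \frac{2 \cdot 4 \left(36 + 4^{2} + 12 \cdot 4\right)}{2 + 4 \left(36 + 4^{2} + 12 \cdot 4\right)} - \frac{18}{-145 + 117} = \frac{2 \cdot 4 \left(36 + 16 + 48\right)}{2 + 4 \left(36 + 16 + 48\right)} - \frac{18}{-28} = \frac{2 \cdot 4 \cdot 100}{2 + 4 \cdot 100} - - \frac{9}{14} = 2 \cdot 400 \frac{1}{2 + 400} + \frac{9}{14} = 2 \cdot 400 \cdot \frac{1}{402} + \frac{9}{14} = \frac{400}{201} + \frac{9}{14} = \frac{7409}{2814}$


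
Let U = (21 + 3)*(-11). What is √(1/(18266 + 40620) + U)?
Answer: I*√915436044058/58886 ≈ 16.248*I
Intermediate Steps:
U = -264 (U = 24*(-11) = -264)
√(1/(18266 + 40620) + U) = √(1/(18266 + 40620) - 264) = √(1/58886 - 264) = √(-15545903/58886) = I*√915436044058/58886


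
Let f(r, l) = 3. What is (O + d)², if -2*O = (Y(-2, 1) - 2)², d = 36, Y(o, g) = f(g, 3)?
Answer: 5041/4 ≈ 1260.3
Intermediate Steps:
Y(o, g) = 3
O = -½ (O = -(3 - 2)²/2 = -½*1² = -½*1 = -½ ≈ -0.50000)
(O + d)² = (-½ + 36)² = (71/2)² = 5041/4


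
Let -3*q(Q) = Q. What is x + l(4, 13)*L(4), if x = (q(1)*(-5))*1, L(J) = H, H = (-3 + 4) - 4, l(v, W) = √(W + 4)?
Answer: 5/3 - 3*√17 ≈ -10.703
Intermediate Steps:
l(v, W) = √(4 + W)
q(Q) = -Q/3
H = -3 (H = 1 - 4 = -3)
L(J) = -3
x = 5/3 (x = (-⅓*1*(-5))*1 = -⅓*(-5)*1 = (5/3)*1 = 5/3 ≈ 1.6667)
x + l(4, 13)*L(4) = 5/3 + √(4 + 13)*(-3) = 5/3 + √17*(-3) = 5/3 - 3*√17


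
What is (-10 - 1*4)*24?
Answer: -336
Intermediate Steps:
(-10 - 1*4)*24 = (-10 - 4)*24 = -14*24 = -336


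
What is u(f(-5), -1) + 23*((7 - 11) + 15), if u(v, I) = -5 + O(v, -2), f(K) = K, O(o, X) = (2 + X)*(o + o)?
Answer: 248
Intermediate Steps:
O(o, X) = 2*o*(2 + X) (O(o, X) = (2 + X)*(2*o) = 2*o*(2 + X))
u(v, I) = -5 (u(v, I) = -5 + 2*v*(2 - 2) = -5 + 2*v*0 = -5 + 0 = -5)
u(f(-5), -1) + 23*((7 - 11) + 15) = -5 + 23*((7 - 11) + 15) = -5 + 23*(-4 + 15) = -5 + 23*11 = -5 + 253 = 248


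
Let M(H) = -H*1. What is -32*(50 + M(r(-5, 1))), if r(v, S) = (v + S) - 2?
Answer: -1792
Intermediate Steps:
r(v, S) = -2 + S + v (r(v, S) = (S + v) - 2 = -2 + S + v)
M(H) = -H
-32*(50 + M(r(-5, 1))) = -32*(50 - (-2 + 1 - 5)) = -32*(50 - 1*(-6)) = -32*(50 + 6) = -32*56 = -1792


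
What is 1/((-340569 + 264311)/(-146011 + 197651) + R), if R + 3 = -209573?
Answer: -25820/5411290449 ≈ -4.7715e-6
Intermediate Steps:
R = -209576 (R = -3 - 209573 = -209576)
1/((-340569 + 264311)/(-146011 + 197651) + R) = 1/((-340569 + 264311)/(-146011 + 197651) - 209576) = 1/(-76258/51640 - 209576) = 1/(-76258*1/51640 - 209576) = 1/(-38129/25820 - 209576) = 1/(-5411290449/25820) = -25820/5411290449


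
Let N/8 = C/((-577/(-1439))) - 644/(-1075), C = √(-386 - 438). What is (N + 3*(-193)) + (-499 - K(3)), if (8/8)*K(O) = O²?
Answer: -1163373/1075 + 23024*I*√206/577 ≈ -1082.2 + 572.71*I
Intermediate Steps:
C = 2*I*√206 (C = √(-824) = 2*I*√206 ≈ 28.705*I)
K(O) = O²
N = 5152/1075 + 23024*I*√206/577 (N = 8*((2*I*√206)/((-577/(-1439))) - 644/(-1075)) = 8*((2*I*√206)/((-577*(-1/1439))) - 644*(-1/1075)) = 8*((2*I*√206)/(577/1439) + 644/1075) = 8*((2*I*√206)*(1439/577) + 644/1075) = 8*(2878*I*√206/577 + 644/1075) = 8*(644/1075 + 2878*I*√206/577) = 5152/1075 + 23024*I*√206/577 ≈ 4.7926 + 572.71*I)
(N + 3*(-193)) + (-499 - K(3)) = ((5152/1075 + 23024*I*√206/577) + 3*(-193)) + (-499 - 1*3²) = ((5152/1075 + 23024*I*√206/577) - 579) + (-499 - 1*9) = (-617273/1075 + 23024*I*√206/577) + (-499 - 9) = (-617273/1075 + 23024*I*√206/577) - 508 = -1163373/1075 + 23024*I*√206/577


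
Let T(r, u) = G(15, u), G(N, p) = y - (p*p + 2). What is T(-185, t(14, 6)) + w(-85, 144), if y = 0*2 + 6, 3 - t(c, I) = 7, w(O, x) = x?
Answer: 132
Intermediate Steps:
t(c, I) = -4 (t(c, I) = 3 - 1*7 = 3 - 7 = -4)
y = 6 (y = 0 + 6 = 6)
G(N, p) = 4 - p² (G(N, p) = 6 - (p*p + 2) = 6 - (p² + 2) = 6 - (2 + p²) = 6 + (-2 - p²) = 4 - p²)
T(r, u) = 4 - u²
T(-185, t(14, 6)) + w(-85, 144) = (4 - 1*(-4)²) + 144 = (4 - 1*16) + 144 = (4 - 16) + 144 = -12 + 144 = 132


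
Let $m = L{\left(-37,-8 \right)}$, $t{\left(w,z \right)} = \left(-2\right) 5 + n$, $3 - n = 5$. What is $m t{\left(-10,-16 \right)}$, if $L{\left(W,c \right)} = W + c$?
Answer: $540$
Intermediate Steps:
$n = -2$ ($n = 3 - 5 = -2$)
$t{\left(w,z \right)} = -12$ ($t{\left(w,z \right)} = \left(-2\right) 5 - 2 = -10 - 2 = -12$)
$m = -45$ ($m = -37 - 8 = -45$)
$m t{\left(-10,-16 \right)} = \left(-45\right) \left(-12\right) = 540$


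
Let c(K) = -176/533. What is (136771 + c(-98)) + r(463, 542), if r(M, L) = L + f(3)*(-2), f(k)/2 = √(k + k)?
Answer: 73187653/533 - 4*√6 ≈ 1.3730e+5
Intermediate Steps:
f(k) = 2*√2*√k (f(k) = 2*√(k + k) = 2*√(2*k) = 2*(√2*√k) = 2*√2*√k)
r(M, L) = L - 4*√6 (r(M, L) = L + (2*√2*√3)*(-2) = L + (2*√6)*(-2) = L - 4*√6)
c(K) = -176/533 (c(K) = -176*1/533 = -176/533)
(136771 + c(-98)) + r(463, 542) = (136771 - 176/533) + (542 - 4*√6) = 72898767/533 + (542 - 4*√6) = 73187653/533 - 4*√6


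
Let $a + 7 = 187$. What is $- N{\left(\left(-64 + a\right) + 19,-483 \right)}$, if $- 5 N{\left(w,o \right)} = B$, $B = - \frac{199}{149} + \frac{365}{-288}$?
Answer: $- \frac{111697}{214560} \approx -0.52059$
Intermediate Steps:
$a = 180$ ($a = -7 + 187 = 180$)
$B = - \frac{111697}{42912}$ ($B = \left(-199\right) \frac{1}{149} + 365 \left(- \frac{1}{288}\right) = - \frac{199}{149} - \frac{365}{288} = - \frac{111697}{42912} \approx -2.6029$)
$N{\left(w,o \right)} = \frac{111697}{214560}$ ($N{\left(w,o \right)} = \left(- \frac{1}{5}\right) \left(- \frac{111697}{42912}\right) = \frac{111697}{214560}$)
$- N{\left(\left(-64 + a\right) + 19,-483 \right)} = \left(-1\right) \frac{111697}{214560} = - \frac{111697}{214560}$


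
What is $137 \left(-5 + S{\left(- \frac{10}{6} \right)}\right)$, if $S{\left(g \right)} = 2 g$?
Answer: $- \frac{3425}{3} \approx -1141.7$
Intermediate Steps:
$137 \left(-5 + S{\left(- \frac{10}{6} \right)}\right) = 137 \left(-5 + 2 \left(- \frac{10}{6}\right)\right) = 137 \left(-5 + 2 \left(\left(-10\right) \frac{1}{6}\right)\right) = 137 \left(-5 + 2 \left(- \frac{5}{3}\right)\right) = 137 \left(-5 - \frac{10}{3}\right) = 137 \left(- \frac{25}{3}\right) = - \frac{3425}{3}$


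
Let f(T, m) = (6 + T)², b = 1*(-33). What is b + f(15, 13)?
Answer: 408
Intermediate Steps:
b = -33
b + f(15, 13) = -33 + (6 + 15)² = -33 + 21² = -33 + 441 = 408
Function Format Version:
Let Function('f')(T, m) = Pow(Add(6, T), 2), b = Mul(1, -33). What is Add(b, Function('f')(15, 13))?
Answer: 408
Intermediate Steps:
b = -33
Add(b, Function('f')(15, 13)) = Add(-33, Pow(Add(6, 15), 2)) = Add(-33, Pow(21, 2)) = Add(-33, 441) = 408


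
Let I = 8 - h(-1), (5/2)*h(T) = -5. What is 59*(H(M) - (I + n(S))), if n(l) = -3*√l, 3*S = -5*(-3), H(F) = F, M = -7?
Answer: -1003 + 177*√5 ≈ -607.22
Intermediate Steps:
h(T) = -2 (h(T) = (⅖)*(-5) = -2)
I = 10 (I = 8 - 1*(-2) = 8 + 2 = 10)
S = 5 (S = (-5*(-3))/3 = (⅓)*15 = 5)
59*(H(M) - (I + n(S))) = 59*(-7 - (10 - 3*√5)) = 59*(-7 + (-10 + 3*√5)) = 59*(-17 + 3*√5) = -1003 + 177*√5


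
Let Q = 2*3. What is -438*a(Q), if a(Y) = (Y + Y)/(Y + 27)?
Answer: -1752/11 ≈ -159.27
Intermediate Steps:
Q = 6
a(Y) = 2*Y/(27 + Y) (a(Y) = (2*Y)/(27 + Y) = 2*Y/(27 + Y))
-438*a(Q) = -876*6/(27 + 6) = -876*6/33 = -438*4/11 = -1752/11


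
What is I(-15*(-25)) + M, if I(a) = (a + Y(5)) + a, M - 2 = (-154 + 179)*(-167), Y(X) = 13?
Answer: -3410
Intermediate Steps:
M = -4173 (M = 2 + (-154 + 179)*(-167) = 2 + 25*(-167) = 2 - 4175 = -4173)
I(a) = 13 + 2*a (I(a) = (a + 13) + a = (13 + a) + a = 13 + 2*a)
I(-15*(-25)) + M = (13 + 2*(-15*(-25))) - 4173 = (13 + 2*375) - 4173 = (13 + 750) - 4173 = 763 - 4173 = -3410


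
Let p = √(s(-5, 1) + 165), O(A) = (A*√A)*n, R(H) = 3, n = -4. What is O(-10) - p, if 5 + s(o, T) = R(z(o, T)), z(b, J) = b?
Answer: -√163 + 40*I*√10 ≈ -12.767 + 126.49*I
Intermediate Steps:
s(o, T) = -2 (s(o, T) = -5 + 3 = -2)
O(A) = -4*A^(3/2) (O(A) = (A*√A)*(-4) = A^(3/2)*(-4) = -4*A^(3/2))
p = √163 (p = √(-2 + 165) = √163 ≈ 12.767)
O(-10) - p = -(-40)*I*√10 - √163 = 40*I*√10 - √163 = -√163 + 40*I*√10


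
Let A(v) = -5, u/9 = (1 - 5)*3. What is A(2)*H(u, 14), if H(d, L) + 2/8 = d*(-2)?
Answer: -4315/4 ≈ -1078.8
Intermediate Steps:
u = -108 (u = 9*((1 - 5)*3) = 9*(-4*3) = 9*(-12) = -108)
H(d, L) = -¼ - 2*d (H(d, L) = -¼ + d*(-2) = -¼ - 2*d)
A(2)*H(u, 14) = -5*(-¼ - 2*(-108)) = -5*(-¼ + 216) = -5*863/4 = -4315/4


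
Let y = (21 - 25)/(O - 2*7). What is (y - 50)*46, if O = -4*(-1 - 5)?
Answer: -11592/5 ≈ -2318.4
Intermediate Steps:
O = 24 (O = -4*(-6) = 24)
y = -⅖ (y = (21 - 25)/(24 - 2*7) = -4/(24 - 14) = -4/10 = -4*⅒ = -⅖ ≈ -0.40000)
(y - 50)*46 = (-⅖ - 50)*46 = -252/5*46 = -11592/5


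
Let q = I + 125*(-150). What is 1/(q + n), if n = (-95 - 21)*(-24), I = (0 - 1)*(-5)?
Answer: -1/15961 ≈ -6.2653e-5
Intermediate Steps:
I = 5 (I = -1*(-5) = 5)
q = -18745 (q = 5 + 125*(-150) = 5 - 18750 = -18745)
n = 2784 (n = -116*(-24) = 2784)
1/(q + n) = 1/(-18745 + 2784) = 1/(-15961) = -1/15961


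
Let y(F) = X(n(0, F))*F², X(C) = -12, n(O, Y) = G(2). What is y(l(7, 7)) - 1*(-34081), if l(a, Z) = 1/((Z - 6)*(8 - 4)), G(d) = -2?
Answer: 136321/4 ≈ 34080.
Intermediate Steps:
n(O, Y) = -2
l(a, Z) = 1/(-24 + 4*Z) (l(a, Z) = 1/((-6 + Z)*4) = 1/(-24 + 4*Z))
y(F) = -12*F²
y(l(7, 7)) - 1*(-34081) = -12*1/(16*(-6 + 7)²) - 1*(-34081) = -12*((¼)/1)² + 34081 = -12*((¼)*1)² + 34081 = -12*(¼)² + 34081 = -12*1/16 + 34081 = -¾ + 34081 = 136321/4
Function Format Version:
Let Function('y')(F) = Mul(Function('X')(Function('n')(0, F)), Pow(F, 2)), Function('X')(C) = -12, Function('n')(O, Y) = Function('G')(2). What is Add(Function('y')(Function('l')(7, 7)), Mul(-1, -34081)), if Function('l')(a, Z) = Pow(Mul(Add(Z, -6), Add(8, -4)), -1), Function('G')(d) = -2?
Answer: Rational(136321, 4) ≈ 34080.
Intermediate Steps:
Function('n')(O, Y) = -2
Function('l')(a, Z) = Pow(Add(-24, Mul(4, Z)), -1) (Function('l')(a, Z) = Pow(Mul(Add(-6, Z), 4), -1) = Pow(Add(-24, Mul(4, Z)), -1))
Function('y')(F) = Mul(-12, Pow(F, 2))
Add(Function('y')(Function('l')(7, 7)), Mul(-1, -34081)) = Add(Mul(-12, Pow(Mul(Rational(1, 4), Pow(Add(-6, 7), -1)), 2)), Mul(-1, -34081)) = Add(Mul(-12, Pow(Mul(Rational(1, 4), Pow(1, -1)), 2)), 34081) = Add(Mul(-12, Pow(Mul(Rational(1, 4), 1), 2)), 34081) = Add(Mul(-12, Pow(Rational(1, 4), 2)), 34081) = Add(Mul(-12, Rational(1, 16)), 34081) = Add(Rational(-3, 4), 34081) = Rational(136321, 4)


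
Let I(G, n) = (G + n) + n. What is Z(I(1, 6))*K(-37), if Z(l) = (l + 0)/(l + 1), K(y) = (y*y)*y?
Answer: -658489/14 ≈ -47035.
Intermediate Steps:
K(y) = y³ (K(y) = y²*y = y³)
I(G, n) = G + 2*n
Z(l) = l/(1 + l)
Z(I(1, 6))*K(-37) = ((1 + 2*6)/(1 + (1 + 2*6)))*(-37)³ = ((1 + 12)/(1 + (1 + 12)))*(-50653) = (13/(1 + 13))*(-50653) = (13/14)*(-50653) = -658489/14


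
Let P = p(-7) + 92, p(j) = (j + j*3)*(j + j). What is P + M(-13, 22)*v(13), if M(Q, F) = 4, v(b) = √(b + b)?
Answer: 484 + 4*√26 ≈ 504.40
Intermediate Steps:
v(b) = √2*√b (v(b) = √(2*b) = √2*√b)
p(j) = 8*j² (p(j) = (j + 3*j)*(2*j) = (4*j)*(2*j) = 8*j²)
P = 484 (P = 8*(-7)² + 92 = 8*49 + 92 = 392 + 92 = 484)
P + M(-13, 22)*v(13) = 484 + 4*(√2*√13) = 484 + 4*√26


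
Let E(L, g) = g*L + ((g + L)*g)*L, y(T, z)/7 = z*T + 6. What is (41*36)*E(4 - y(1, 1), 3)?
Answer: 8169660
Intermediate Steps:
y(T, z) = 42 + 7*T*z (y(T, z) = 7*(z*T + 6) = 7*(T*z + 6) = 7*(6 + T*z) = 42 + 7*T*z)
E(L, g) = L*g + L*g*(L + g) (E(L, g) = L*g + ((L + g)*g)*L = L*g + (g*(L + g))*L = L*g + L*g*(L + g))
(41*36)*E(4 - y(1, 1), 3) = (41*36)*((4 - (42 + 7*1*1))*3*(1 + (4 - (42 + 7*1*1)) + 3)) = 1476*((4 - (42 + 7))*3*(1 + (4 - (42 + 7)) + 3)) = 1476*((4 - 1*49)*3*(1 + (4 - 1*49) + 3)) = 1476*((4 - 49)*3*(1 + (4 - 49) + 3)) = 1476*(-45*3*(1 - 45 + 3)) = 1476*(-45*3*(-41)) = 1476*5535 = 8169660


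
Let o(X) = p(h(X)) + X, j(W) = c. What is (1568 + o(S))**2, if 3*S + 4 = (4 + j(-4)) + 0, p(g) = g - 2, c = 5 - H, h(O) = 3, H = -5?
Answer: 22250089/9 ≈ 2.4722e+6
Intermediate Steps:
c = 10 (c = 5 - 1*(-5) = 5 + 5 = 10)
j(W) = 10
p(g) = -2 + g
S = 10/3 (S = -4/3 + ((4 + 10) + 0)/3 = -4/3 + (14 + 0)/3 = -4/3 + (1/3)*14 = -4/3 + 14/3 = 10/3 ≈ 3.3333)
o(X) = 1 + X (o(X) = (-2 + 3) + X = 1 + X)
(1568 + o(S))**2 = (1568 + (1 + 10/3))**2 = (1568 + 13/3)**2 = (4717/3)**2 = 22250089/9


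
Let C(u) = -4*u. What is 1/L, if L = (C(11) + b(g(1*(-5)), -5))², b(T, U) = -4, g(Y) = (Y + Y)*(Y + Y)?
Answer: 1/2304 ≈ 0.00043403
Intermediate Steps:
g(Y) = 4*Y² (g(Y) = (2*Y)*(2*Y) = 4*Y²)
L = 2304 (L = (-4*11 - 4)² = (-44 - 4)² = (-48)² = 2304)
1/L = 1/2304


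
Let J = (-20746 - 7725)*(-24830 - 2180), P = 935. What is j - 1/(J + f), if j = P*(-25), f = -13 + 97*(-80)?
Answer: -17975233277376/768993937 ≈ -23375.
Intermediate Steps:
f = -7773 (f = -13 - 7760 = -7773)
j = -23375 (j = 935*(-25) = -23375)
J = 769001710 (J = -28471*(-27010) = 769001710)
j - 1/(J + f) = -23375 - 1/(769001710 - 7773) = -23375 - 1/768993937 = -17975233277376/768993937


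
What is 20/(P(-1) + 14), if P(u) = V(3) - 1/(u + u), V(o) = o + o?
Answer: 40/41 ≈ 0.97561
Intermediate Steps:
V(o) = 2*o
P(u) = 6 - 1/(2*u) (P(u) = 2*3 - 1/(u + u) = 6 - 1/(2*u))
20/(P(-1) + 14) = 20/((6 - ½/(-1)) + 14) = 20/((6 - ½*(-1)) + 14) = 20/((6 + ½) + 14) = 20/(13/2 + 14) = 20/(41/2) = 20*(2/41) = 40/41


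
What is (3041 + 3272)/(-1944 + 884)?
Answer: -6313/1060 ≈ -5.9557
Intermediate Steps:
(3041 + 3272)/(-1944 + 884) = 6313/(-1060) = 6313*(-1/1060) = -6313/1060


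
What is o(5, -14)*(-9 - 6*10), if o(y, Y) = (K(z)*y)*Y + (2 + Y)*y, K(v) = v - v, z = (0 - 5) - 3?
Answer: 4140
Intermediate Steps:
z = -8 (z = -5 - 3 = -8)
K(v) = 0
o(y, Y) = y*(2 + Y) (o(y, Y) = (0*y)*Y + (2 + Y)*y = 0*Y + y*(2 + Y) = 0 + y*(2 + Y) = y*(2 + Y))
o(5, -14)*(-9 - 6*10) = (5*(2 - 14))*(-9 - 6*10) = (5*(-12))*(-9 - 60) = -60*(-69) = 4140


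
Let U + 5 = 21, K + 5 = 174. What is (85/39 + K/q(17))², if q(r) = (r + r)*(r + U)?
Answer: 128346241/23639044 ≈ 5.4294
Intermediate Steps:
K = 169 (K = -5 + 174 = 169)
U = 16 (U = -5 + 21 = 16)
q(r) = 2*r*(16 + r) (q(r) = (r + r)*(r + 16) = (2*r)*(16 + r) = 2*r*(16 + r))
(85/39 + K/q(17))² = (85/39 + 169/((2*17*(16 + 17))))² = (85*(1/39) + 169/((2*17*33)))² = (85/39 + 169/1122)² = (11329/4862)² = 128346241/23639044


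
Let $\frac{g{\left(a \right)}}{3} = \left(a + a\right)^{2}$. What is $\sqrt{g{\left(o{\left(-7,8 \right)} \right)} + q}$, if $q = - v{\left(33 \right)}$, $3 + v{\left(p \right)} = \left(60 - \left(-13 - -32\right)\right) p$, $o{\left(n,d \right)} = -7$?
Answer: $i \sqrt{762} \approx 27.604 i$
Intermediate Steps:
$v{\left(p \right)} = -3 + 41 p$ ($v{\left(p \right)} = -3 + \left(60 - \left(-13 - -32\right)\right) p = -3 + \left(60 - \left(-13 + 32\right)\right) p = -3 + \left(60 - 19\right) p = -3 + 41 p$)
$q = -1350$ ($q = - (-3 + 41 \cdot 33) = - (-3 + 1353) = \left(-1\right) 1350 = -1350$)
$g{\left(a \right)} = 12 a^{2}$ ($g{\left(a \right)} = 3 \left(a + a\right)^{2} = 3 \left(2 a\right)^{2} = 3 \cdot 4 a^{2} = 12 a^{2}$)
$\sqrt{g{\left(o{\left(-7,8 \right)} \right)} + q} = \sqrt{12 \left(-7\right)^{2} - 1350} = \sqrt{12 \cdot 49 - 1350} = \sqrt{588 - 1350} = \sqrt{-762} = i \sqrt{762}$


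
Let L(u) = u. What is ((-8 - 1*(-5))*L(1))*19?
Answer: -57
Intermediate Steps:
((-8 - 1*(-5))*L(1))*19 = ((-8 - 1*(-5))*1)*19 = ((-8 + 5)*1)*19 = -3*1*19 = -3*19 = -57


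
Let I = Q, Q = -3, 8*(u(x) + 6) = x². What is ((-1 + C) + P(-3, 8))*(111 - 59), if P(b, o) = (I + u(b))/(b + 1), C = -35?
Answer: -6669/4 ≈ -1667.3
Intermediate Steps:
u(x) = -6 + x²/8
I = -3
P(b, o) = (-9 + b²/8)/(1 + b) (P(b, o) = (-3 + (-6 + b²/8))/(b + 1) = (-9 + b²/8)/(1 + b))
((-1 + C) + P(-3, 8))*(111 - 59) = ((-1 - 35) + (-72 + (-3)²)/(8*(1 - 3)))*(111 - 59) = (-36 + (⅛)*(-72 + 9)/(-2))*52 = (-36 + (⅛)*(-½)*(-63))*52 = (-36 + 63/16)*52 = -513/16*52 = -6669/4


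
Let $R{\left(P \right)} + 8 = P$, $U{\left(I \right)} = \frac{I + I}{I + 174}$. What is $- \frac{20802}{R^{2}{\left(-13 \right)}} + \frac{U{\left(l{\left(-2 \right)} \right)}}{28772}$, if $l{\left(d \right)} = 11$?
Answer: $- \frac{18454215323}{391227270} \approx -47.17$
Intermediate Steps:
$U{\left(I \right)} = \frac{2 I}{174 + I}$
$R{\left(P \right)} = -8 + P$
$- \frac{20802}{R^{2}{\left(-13 \right)}} + \frac{U{\left(l{\left(-2 \right)} \right)}}{28772} = - \frac{20802}{\left(-8 - 13\right)^{2}} + \frac{2 \cdot 11 \frac{1}{174 + 11}}{28772} = - \frac{20802}{\left(-21\right)^{2}} + 2 \cdot 11 \cdot \frac{1}{185} \cdot \frac{1}{28772} = - \frac{20802}{441} + 2 \cdot 11 \cdot \frac{1}{185} \cdot \frac{1}{28772} = \left(-20802\right) \frac{1}{441} + \frac{22}{185} \cdot \frac{1}{28772} = - \frac{6934}{147} + \frac{11}{2661410} = - \frac{18454215323}{391227270}$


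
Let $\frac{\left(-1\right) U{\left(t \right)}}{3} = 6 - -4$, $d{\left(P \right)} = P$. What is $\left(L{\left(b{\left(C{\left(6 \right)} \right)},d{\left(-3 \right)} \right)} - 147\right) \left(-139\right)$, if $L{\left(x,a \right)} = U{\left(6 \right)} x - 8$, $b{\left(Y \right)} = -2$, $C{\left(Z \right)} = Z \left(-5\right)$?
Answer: $13205$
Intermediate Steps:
$C{\left(Z \right)} = - 5 Z$
$U{\left(t \right)} = -30$ ($U{\left(t \right)} = - 3 \left(6 - -4\right) = - 3 \left(6 + 4\right) = \left(-3\right) 10 = -30$)
$L{\left(x,a \right)} = -8 - 30 x$ ($L{\left(x,a \right)} = - 30 x - 8 = -8 - 30 x$)
$\left(L{\left(b{\left(C{\left(6 \right)} \right)},d{\left(-3 \right)} \right)} - 147\right) \left(-139\right) = \left(\left(-8 - -60\right) - 147\right) \left(-139\right) = \left(\left(-8 + 60\right) - 147\right) \left(-139\right) = \left(52 - 147\right) \left(-139\right) = \left(-95\right) \left(-139\right) = 13205$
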